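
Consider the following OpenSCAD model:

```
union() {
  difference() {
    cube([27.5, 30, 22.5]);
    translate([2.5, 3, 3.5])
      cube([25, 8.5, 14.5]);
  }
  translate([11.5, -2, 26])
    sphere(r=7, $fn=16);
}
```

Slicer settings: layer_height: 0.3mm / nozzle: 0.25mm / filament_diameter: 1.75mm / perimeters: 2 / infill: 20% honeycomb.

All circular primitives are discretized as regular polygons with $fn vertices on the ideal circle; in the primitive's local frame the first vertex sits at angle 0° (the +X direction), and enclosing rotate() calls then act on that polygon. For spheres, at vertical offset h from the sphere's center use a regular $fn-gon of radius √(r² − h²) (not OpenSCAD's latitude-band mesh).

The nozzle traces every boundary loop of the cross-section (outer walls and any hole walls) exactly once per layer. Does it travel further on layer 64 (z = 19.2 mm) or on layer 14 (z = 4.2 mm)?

Layer 64 (z = 19.2): the 27.5×30 cube contributes its full rectangle (perimeter 115.00 mm); the cube at (2.5, 3) does not reach this height (z outside [3.5, 18]); Subtracting the remaining from the first: none of the subtracted shapes is present at this height, so the 27.5×30 cube is unchanged — boundary = 115.00 mm; the r=7 sphere at (11.5, -2) contributes a regular 16-gon of circumradius √(7²−6.8²) = 1.661 (perimeter = 2·16·1.661·sin(180°/16) = 10.37 mm); Taking the union: the 2 present regions are separate (no shared area or edge), so areas and boundary lengths simply add and each stays a separate island — boundary = 125.37 mm. So its perimeter = 125.37 mm. Layer 14 (z = 4.2): the cube is present — its section is the full 27.5×30 rectangle (perimeter 115.00 mm); the cube at (2.5, 3) is present — its section is the full 25×8.5 rectangle (perimeter 67.00 mm); Subtracting the remaining from the first: starting from the 27.5×30 cube, the 25×8.5 cube at (2.5, 3) lies inside it touching the edge (removes its full 212.50 mm²) — boundary = 165.00 mm; the sphere at (11.5, -2) is not intersected at this z (|z−center|=21.800 > r=7); Merging all regions: only the result so far is present, so the union is just that shape — boundary = 165.00 mm. So its perimeter = 165.00 mm. Layer 14 is larger (165.00 vs 125.37 mm).

layer 14 (z = 4.2 mm)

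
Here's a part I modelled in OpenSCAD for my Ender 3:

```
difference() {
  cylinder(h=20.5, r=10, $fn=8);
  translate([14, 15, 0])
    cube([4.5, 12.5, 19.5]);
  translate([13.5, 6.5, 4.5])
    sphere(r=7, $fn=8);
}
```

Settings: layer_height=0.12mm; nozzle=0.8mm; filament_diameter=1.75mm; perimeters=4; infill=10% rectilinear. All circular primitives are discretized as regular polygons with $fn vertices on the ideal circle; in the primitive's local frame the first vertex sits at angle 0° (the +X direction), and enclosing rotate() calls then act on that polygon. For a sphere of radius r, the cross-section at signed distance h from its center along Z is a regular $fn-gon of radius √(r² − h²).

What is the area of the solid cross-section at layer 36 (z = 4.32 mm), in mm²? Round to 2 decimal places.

At z = 4.32 mm: the cylinder: section is a regular 8-gon, circumradius r=10 (area = (8/2)·10.000²·sin(360°/8) = 282.84 mm²); the 4.5×12.5 cube at (14, 15) contributes its full rectangle (area 56.25 mm²); the sphere at (13.5, 6.5): section is a regular 8-gon, circumradius = √(r²−h²) = √(7²−0.18²) = 6.998 (area = (8/2)·6.998²·sin(360°/8) = 138.50 mm²); Taking the first minus the rest: starting from the r=10 cylinder (282.84 mm²), the 4.5×12.5 cube at (14, 15) misses the remaining region (no effect); the r=7 sphere at (13.5, 6.5) partially overlaps it — only the 4.49 mm² overlap (of its 138.50 mm²) is removed, clipping the outline — area = 278.35 mm². Overall, the cross-section is a single solid region. Net area = 278.35 mm².

278.35 mm²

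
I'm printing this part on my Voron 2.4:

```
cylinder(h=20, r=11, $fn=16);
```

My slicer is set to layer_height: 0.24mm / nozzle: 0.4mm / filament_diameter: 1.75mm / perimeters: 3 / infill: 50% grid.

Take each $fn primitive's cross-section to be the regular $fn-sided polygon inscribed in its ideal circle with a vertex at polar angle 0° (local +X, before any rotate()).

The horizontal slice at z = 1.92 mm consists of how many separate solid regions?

At z = 1.92 mm: the cylinder: section is a regular 16-gon, circumradius r=11. The result has 1 disconnected region.

1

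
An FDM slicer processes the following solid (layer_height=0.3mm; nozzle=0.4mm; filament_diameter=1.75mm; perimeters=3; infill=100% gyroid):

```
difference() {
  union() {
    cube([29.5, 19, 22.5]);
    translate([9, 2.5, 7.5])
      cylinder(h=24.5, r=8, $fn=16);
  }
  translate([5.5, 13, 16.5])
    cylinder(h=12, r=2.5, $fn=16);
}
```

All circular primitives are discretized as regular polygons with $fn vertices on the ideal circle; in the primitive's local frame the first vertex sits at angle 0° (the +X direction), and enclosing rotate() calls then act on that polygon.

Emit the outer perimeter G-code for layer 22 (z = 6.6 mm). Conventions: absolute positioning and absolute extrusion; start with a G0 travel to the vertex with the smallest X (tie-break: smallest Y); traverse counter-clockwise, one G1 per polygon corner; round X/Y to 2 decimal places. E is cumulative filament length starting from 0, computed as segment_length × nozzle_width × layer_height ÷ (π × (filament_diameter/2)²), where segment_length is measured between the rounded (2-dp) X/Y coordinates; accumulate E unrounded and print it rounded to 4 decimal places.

At z = 6.6 mm: the 29.5×19 cube contributes its full rectangle; the cylinder at (9, 2.5) does not reach this height (z outside [7.5, 32]); Merging all regions: only the 29.5×19 cube is present, so the union is just that shape — 1 connected region; the cylinder at (5.5, 13) is absent (z outside [16.5, 28.5]); Subtracting the remaining from the first: none of the subtracted shapes is present at this height, so that combined region is unchanged — 1 connected region. The outline is a single polygon with 4 vertices. Extrusion per mm of travel: 0.4 × 0.3 / (π × 0.875²) = 0.049890. Accumulating E over each segment gives final E = 4.8393.

G0 X0.00 Y0.00 Z6.60
G1 X29.50 Y0.00 E1.4718
G1 X29.50 Y19.00 E2.4197
G1 X0.00 Y19.00 E3.8914
G1 X0.00 Y0.00 E4.8393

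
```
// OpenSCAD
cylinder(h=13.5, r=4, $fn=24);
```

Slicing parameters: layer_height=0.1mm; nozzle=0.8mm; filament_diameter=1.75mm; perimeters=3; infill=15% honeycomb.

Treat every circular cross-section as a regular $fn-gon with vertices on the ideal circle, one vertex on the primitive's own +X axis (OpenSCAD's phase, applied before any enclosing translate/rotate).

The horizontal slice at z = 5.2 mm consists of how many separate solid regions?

1

At z = 5.2 mm: the r=4 cylinder contributes a regular 24-gon of circumradius 4. The result has 1 disconnected region.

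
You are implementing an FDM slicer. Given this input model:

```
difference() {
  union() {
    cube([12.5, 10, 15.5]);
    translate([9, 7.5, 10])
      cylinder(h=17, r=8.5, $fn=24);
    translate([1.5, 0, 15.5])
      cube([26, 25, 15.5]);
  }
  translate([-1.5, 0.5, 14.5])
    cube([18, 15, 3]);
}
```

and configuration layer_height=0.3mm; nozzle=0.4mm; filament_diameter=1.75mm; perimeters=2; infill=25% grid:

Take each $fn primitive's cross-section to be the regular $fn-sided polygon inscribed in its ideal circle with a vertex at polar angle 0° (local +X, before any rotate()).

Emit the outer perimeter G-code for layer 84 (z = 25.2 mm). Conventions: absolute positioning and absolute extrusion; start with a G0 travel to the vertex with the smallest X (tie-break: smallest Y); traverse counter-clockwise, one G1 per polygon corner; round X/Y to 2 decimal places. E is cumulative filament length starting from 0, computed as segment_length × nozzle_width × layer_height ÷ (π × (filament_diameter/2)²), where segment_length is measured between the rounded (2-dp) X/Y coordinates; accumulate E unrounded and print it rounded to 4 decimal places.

At z = 25.2 mm: the cube is not intersected at this z (z outside [0, 15.5]); the r=8.5 cylinder at (9, 7.5) contributes a regular 24-gon of circumradius 8.5; the cube at (1.5, 0) is present — its section is the full 26×25 rectangle; Merging all regions: the regions partially overlap (shared area 214.43 mm²), so overlapping operands fuse into one piece — 1 connected region; the cube at (-1.5, 0.5) is absent (z outside [14.5, 17.5]); After the difference (first − rest): none of the subtracted shapes is present at this height, so that combined region is unchanged — 1 connected region. The outline is a single polygon with 14 vertices. Extrusion per mm of travel: 0.4 × 0.3 / (π × 0.875²) = 0.049890. Accumulating E over each segment gives final E = 5.1208.

G0 X0.50 Y7.50 Z25.20
G1 X0.79 Y5.30 E0.1107
G1 X1.50 Y3.59 E0.2031
G1 X1.50 Y0.00 E0.3822
G1 X5.09 Y0.00 E0.5613
G1 X6.80 Y-0.71 E0.6537
G1 X9.00 Y-1.00 E0.7644
G1 X11.20 Y-0.71 E0.8751
G1 X12.91 Y0.00 E0.9675
G1 X27.50 Y0.00 E1.6954
G1 X27.50 Y25.00 E2.9426
G1 X1.50 Y25.00 E4.2398
G1 X1.50 Y11.41 E4.9178
G1 X0.79 Y9.70 E5.0101
G1 X0.50 Y7.50 E5.1208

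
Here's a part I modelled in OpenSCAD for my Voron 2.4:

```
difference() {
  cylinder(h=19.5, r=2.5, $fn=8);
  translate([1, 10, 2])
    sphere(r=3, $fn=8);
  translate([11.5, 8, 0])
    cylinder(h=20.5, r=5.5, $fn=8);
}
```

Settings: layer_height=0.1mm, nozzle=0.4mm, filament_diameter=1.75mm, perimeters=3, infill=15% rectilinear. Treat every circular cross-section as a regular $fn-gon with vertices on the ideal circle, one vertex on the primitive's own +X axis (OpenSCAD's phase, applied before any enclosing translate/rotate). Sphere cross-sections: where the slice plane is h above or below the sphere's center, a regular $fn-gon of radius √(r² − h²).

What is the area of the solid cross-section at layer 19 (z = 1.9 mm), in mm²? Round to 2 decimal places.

At z = 1.9 mm: the r=2.5 cylinder contributes a regular 8-gon of circumradius 2.5 (area = (8/2)·2.500²·sin(360°/8) = 17.68 mm²); the r=3 sphere at (1, 10) contributes a regular 8-gon of circumradius √(3²−0.1²) = 2.998 (area = (8/2)·2.998²·sin(360°/8) = 25.43 mm²); the r=5.5 cylinder at (11.5, 8) gives a regular 8-gon of circumradius 5.5 (constant along its height) (area = (8/2)·5.500²·sin(360°/8) = 85.56 mm²); Subtracting the remaining from the first: starting from the r=2.5 cylinder (17.68 mm²), the r=3 sphere at (1, 10) misses the remaining region (no effect); the r=5.5 cylinder at (11.5, 8) misses the remaining region (no effect) — area = 17.68 mm². Overall, the cross-section is a single solid region. Net area = 17.68 mm².

17.68 mm²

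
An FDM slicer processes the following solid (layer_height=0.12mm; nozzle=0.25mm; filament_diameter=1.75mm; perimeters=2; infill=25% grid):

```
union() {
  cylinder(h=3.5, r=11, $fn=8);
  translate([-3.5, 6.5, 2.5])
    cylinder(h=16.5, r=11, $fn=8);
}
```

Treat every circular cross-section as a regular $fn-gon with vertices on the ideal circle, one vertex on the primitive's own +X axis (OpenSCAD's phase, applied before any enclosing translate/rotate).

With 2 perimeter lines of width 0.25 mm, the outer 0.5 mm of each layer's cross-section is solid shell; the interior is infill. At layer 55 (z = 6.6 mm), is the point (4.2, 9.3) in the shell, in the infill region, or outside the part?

infill

At z = 6.6 mm: the cylinder is not intersected at this z (z outside [0, 3.5]); the cylinder at (-3.5, 6.5): section is a regular 8-gon, circumradius r=11; Merging all regions: only the r=11 cylinder at (-3.5, 6.5) is present, so the union is just that shape — 1 connected region. Overall, the cross-section is a single solid region. The nearest boundary edge runs (7.50, 6.50)→(4.28, 14.28); distance from the point to it = 1.98 mm. The point is inside the cross-section and 1.98 mm from the nearest boundary — more than the 0.5 mm shell width (2 × 0.25), so it's in the infill interior.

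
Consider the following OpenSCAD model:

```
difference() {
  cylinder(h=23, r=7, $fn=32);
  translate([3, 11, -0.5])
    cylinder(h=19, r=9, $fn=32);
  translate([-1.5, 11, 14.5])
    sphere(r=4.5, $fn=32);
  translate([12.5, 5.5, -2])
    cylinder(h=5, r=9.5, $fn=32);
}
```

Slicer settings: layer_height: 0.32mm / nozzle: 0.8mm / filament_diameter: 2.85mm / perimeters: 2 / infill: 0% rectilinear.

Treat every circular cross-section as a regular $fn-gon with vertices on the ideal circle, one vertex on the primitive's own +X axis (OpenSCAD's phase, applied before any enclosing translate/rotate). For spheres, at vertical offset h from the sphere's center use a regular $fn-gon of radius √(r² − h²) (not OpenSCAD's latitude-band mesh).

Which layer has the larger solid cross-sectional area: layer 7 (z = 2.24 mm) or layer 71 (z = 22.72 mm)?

Layer 7 (z = 2.24): the r=7 cylinder gives a regular 32-gon of circumradius 7 (constant along its height) (area = (32/2)·7.000²·sin(360°/32) = 152.95 mm²); the r=9 cylinder at (3, 11) gives a regular 32-gon of circumradius 9 (constant along its height) (area = (32/2)·9.000²·sin(360°/32) = 252.84 mm²); the sphere at (-1.5, 11) is absent (|z−center|=12.260 > r=4.5); the cylinder at (12.5, 5.5): section is a regular 32-gon, circumradius r=9.5 (area = (32/2)·9.500²·sin(360°/32) = 281.71 mm²); Taking the first minus the rest: starting from the r=7 cylinder (152.95 mm²), the r=9 cylinder at (3, 11) partially overlaps it — only the 34.49 mm² overlap (of its 252.84 mm²) is removed, clipping the outline; the r=9.5 cylinder at (12.5, 5.5) partially overlaps it — only the 8.76 mm² overlap (of its 281.71 mm²) is removed, clipping the outline — area = 109.70 mm². So its area = 109.70 mm². Layer 71 (z = 22.72): the r=7 cylinder gives a regular 32-gon of circumradius 7 (constant along its height) (area = (32/2)·7.000²·sin(360°/32) = 152.95 mm²); the cylinder at (3, 11) is not intersected at this z (z outside [-0.5, 18.5]); the sphere at (-1.5, 11) is absent (|z−center|=8.220 > r=4.5); the cylinder at (12.5, 5.5) is absent (z outside [-2, 3]); After the difference (first − rest): none of the subtracted shapes is present at this height, so the r=7 cylinder is unchanged — area = 152.95 mm². So its area = 152.95 mm². Layer 71 is larger (152.95 vs 109.70 mm²).

layer 71 (z = 22.72 mm)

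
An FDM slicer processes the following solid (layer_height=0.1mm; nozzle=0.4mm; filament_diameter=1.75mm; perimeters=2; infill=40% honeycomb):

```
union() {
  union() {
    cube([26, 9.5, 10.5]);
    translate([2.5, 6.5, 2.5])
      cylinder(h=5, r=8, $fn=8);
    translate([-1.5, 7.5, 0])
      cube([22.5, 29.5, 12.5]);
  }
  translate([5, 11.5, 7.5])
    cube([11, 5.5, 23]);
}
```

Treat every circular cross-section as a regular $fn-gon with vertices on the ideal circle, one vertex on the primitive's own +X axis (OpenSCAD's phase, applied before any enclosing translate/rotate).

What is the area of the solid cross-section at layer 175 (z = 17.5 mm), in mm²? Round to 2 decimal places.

At z = 17.5 mm: the cube does not reach this height (z outside [0, 10.5]); the cylinder at (2.5, 6.5) is absent (z outside [2.5, 7.5]); the cube at (-1.5, 7.5) is absent (z outside [0, 12.5]); Merging all regions: nothing is present at this height; the cube at (5, 11.5) is present — its section is the full 11×5.5 rectangle (area 60.50 mm²); Taking the union: only the 11×5.5 cube at (5, 11.5) is present, so the union is just that shape — area = 60.50 mm². Overall, the cross-section is a single solid region. Net area = 60.50 mm².

60.50 mm²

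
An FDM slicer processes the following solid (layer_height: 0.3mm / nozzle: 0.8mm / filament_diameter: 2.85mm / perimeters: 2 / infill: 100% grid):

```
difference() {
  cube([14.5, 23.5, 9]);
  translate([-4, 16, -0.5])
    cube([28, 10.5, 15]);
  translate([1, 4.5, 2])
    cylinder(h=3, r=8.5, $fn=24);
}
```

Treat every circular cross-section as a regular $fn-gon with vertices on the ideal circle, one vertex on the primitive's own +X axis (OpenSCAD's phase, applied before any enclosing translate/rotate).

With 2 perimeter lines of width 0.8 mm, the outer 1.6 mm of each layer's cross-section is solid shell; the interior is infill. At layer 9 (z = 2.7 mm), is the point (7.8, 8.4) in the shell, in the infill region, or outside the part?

At z = 2.7 mm: the cube (footprint 14.5×23.5) is included at this height; the 28×10.5 cube at (-4, 16) contributes its full rectangle; the r=8.5 cylinder at (1, 4.5) gives a regular 24-gon of circumradius 8.5 (constant along its height); After the difference (first − rest): starting from the 14.5×23.5 cube, the 28×10.5 cube at (-4, 16) partially overlaps it — only the 108.75 mm² overlap (of its 294.00 mm²) is removed, clipping the outline; the r=8.5 cylinder at (1, 4.5) partially overlaps it — only the 105.19 mm² overlap (of its 224.40 mm²) is removed, clipping the outline — 1 connected region. Overall, the cross-section is a single solid region. The nearest boundary edge runs (9.21, 6.70)→(8.36, 8.75); distance from the point to it = 0.65 mm. The point is not inside any of the regions above, so it lies outside the cross-section (0.65 mm from the nearest boundary).

outside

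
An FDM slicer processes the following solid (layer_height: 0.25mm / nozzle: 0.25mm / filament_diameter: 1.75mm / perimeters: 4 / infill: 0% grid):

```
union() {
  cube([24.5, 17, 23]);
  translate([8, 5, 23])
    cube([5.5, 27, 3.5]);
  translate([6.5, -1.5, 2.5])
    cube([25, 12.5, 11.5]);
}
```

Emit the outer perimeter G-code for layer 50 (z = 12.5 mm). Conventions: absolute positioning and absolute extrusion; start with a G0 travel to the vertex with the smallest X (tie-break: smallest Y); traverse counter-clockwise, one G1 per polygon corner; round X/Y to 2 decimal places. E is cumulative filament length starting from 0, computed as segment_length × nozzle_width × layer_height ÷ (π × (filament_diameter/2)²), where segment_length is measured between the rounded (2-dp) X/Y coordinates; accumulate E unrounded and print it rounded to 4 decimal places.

At z = 12.5 mm: the cube (footprint 24.5×17) is included at this height; the cube at (8, 5) is not intersected at this z (z outside [23, 26.5]); the 25×12.5 cube at (6.5, -1.5) contributes its full rectangle; Taking the union: the regions partially overlap (shared area 198.00 mm²), so overlapping operands fuse into one piece — 1 connected region. The outline is a single polygon with 8 vertices. Extrusion per mm of travel: 0.25 × 0.25 / (π × 0.875²) = 0.025984. Accumulating E over each segment gives final E = 2.5984.

G0 X0.00 Y0.00 Z12.50
G1 X6.50 Y0.00 E0.1689
G1 X6.50 Y-1.50 E0.2079
G1 X31.50 Y-1.50 E0.8575
G1 X31.50 Y11.00 E1.1823
G1 X24.50 Y11.00 E1.3642
G1 X24.50 Y17.00 E1.5201
G1 X0.00 Y17.00 E2.1567
G1 X0.00 Y0.00 E2.5984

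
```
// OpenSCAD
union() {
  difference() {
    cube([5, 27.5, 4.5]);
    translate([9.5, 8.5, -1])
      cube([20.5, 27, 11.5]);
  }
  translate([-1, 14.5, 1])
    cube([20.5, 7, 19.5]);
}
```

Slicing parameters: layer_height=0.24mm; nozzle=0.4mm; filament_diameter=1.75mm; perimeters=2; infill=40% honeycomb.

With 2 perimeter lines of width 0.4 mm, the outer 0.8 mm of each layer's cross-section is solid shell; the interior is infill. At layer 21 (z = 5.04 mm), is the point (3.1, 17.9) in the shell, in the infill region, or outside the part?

At z = 5.04 mm: the cube is absent (z outside [0, 4.5]); the 20.5×27 cube at (9.5, 8.5) contributes its full rectangle; Subtracting the remaining from the first: the first operand is absent here, so nothing remains; the cube at (-1, 14.5) is present — its section is the full 20.5×7 rectangle; Combining (union): only the 20.5×7 cube at (-1, 14.5) is present, so the union is just that shape — 1 connected region. Overall, the cross-section is a single solid region. The nearest boundary edge runs (-1.00, 14.50)→(19.50, 14.50); distance from the point to it = 3.40 mm. The point is inside the cross-section and 3.40 mm from the nearest boundary — more than the 0.8 mm shell width (2 × 0.4), so it's in the infill interior.

infill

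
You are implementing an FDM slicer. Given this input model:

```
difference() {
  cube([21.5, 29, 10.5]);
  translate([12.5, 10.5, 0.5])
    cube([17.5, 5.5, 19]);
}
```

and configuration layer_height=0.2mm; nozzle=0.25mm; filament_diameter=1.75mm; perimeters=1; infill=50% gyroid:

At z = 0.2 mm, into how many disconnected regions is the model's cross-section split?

1

At z = 0.2 mm: the 21.5×29 cube contributes its full rectangle; the cube at (12.5, 10.5) is not intersected at this z (z outside [0.5, 19.5]); After the difference (first − rest): none of the subtracted shapes is present at this height, so the 21.5×29 cube is unchanged — 1 connected region. The result has 1 disconnected region.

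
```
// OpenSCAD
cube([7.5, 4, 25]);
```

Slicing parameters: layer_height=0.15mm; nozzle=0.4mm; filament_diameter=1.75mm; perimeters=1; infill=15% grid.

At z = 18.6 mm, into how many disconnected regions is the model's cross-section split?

1

At z = 18.6 mm: the cube is present — its section is the full 7.5×4 rectangle. The result has 1 disconnected region.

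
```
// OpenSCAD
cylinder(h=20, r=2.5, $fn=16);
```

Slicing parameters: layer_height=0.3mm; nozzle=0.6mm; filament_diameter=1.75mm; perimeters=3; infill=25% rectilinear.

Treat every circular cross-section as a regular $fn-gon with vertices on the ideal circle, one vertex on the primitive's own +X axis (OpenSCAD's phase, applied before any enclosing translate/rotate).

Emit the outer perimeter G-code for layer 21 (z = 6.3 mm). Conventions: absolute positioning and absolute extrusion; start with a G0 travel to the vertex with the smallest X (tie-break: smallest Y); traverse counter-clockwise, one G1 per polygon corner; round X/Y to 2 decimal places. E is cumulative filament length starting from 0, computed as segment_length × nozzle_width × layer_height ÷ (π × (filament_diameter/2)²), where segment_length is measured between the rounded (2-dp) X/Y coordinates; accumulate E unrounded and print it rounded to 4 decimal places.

G0 X-2.50 Y0.00 Z6.30
G1 X-2.31 Y-0.96 E0.0732
G1 X-1.77 Y-1.77 E0.1461
G1 X-0.96 Y-2.31 E0.2189
G1 X0.00 Y-2.50 E0.2922
G1 X0.96 Y-2.31 E0.3654
G1 X1.77 Y-1.77 E0.4383
G1 X2.31 Y-0.96 E0.5111
G1 X2.50 Y0.00 E0.5844
G1 X2.31 Y0.96 E0.6576
G1 X1.77 Y1.77 E0.7304
G1 X0.96 Y2.31 E0.8033
G1 X0.00 Y2.50 E0.8765
G1 X-0.96 Y2.31 E0.9498
G1 X-1.77 Y1.77 E1.0226
G1 X-2.31 Y0.96 E1.0955
G1 X-2.50 Y0.00 E1.1687

At z = 6.3 mm: the r=2.5 cylinder contributes a regular 16-gon of circumradius 2.5. The outline is a single polygon with 16 vertices. Extrusion per mm of travel: 0.6 × 0.3 / (π × 0.875²) = 0.074835. Accumulating E over each segment gives final E = 1.1687.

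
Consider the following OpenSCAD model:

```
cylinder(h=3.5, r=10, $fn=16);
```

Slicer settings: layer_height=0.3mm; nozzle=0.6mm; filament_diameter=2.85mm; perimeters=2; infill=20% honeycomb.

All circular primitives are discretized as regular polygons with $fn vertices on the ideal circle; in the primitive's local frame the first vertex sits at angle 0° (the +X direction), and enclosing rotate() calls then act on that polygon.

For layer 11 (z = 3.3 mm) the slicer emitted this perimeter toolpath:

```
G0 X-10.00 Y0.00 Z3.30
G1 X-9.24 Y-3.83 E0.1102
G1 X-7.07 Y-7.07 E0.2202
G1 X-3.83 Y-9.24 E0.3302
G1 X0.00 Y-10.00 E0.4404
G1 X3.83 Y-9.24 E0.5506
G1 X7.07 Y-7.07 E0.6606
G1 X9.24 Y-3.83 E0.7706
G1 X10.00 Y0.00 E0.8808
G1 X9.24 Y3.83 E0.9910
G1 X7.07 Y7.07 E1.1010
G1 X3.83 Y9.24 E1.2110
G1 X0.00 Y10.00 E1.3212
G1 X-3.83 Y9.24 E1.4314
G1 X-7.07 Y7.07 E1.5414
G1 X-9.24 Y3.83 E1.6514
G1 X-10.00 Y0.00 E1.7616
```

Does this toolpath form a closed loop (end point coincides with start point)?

Start point (G0): (-10.00, 0.00). End point (last G1): the path returns to the start — closed.

yes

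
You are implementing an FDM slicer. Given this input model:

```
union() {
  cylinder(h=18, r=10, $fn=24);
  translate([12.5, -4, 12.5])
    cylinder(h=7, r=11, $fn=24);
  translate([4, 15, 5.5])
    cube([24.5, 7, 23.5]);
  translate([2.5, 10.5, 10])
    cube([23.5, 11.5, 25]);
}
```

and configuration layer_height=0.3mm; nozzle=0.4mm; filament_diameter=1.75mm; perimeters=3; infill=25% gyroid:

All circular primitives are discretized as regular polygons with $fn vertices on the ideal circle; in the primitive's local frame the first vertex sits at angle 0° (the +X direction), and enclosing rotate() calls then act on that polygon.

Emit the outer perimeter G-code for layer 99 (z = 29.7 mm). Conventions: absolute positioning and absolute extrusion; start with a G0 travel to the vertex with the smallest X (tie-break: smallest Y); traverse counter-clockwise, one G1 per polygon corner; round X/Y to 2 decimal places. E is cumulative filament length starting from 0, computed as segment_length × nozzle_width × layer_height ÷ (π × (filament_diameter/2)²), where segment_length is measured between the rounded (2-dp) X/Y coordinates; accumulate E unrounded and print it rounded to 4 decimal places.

At z = 29.7 mm: the cylinder does not reach this height (z outside [0, 18]); the cylinder at (12.5, -4) is absent (z outside [12.5, 19.5]); the cube at (4, 15) does not reach this height (z outside [5.5, 29]); the cube at (2.5, 10.5) is present — its section is the full 23.5×11.5 rectangle; Taking the union: only the 23.5×11.5 cube at (2.5, 10.5) is present, so the union is just that shape — 1 connected region. The outline is a single polygon with 4 vertices. Extrusion per mm of travel: 0.4 × 0.3 / (π × 0.875²) = 0.049890. Accumulating E over each segment gives final E = 3.4923.

G0 X2.50 Y10.50 Z29.70
G1 X26.00 Y10.50 E1.1724
G1 X26.00 Y22.00 E1.7462
G1 X2.50 Y22.00 E2.9186
G1 X2.50 Y10.50 E3.4923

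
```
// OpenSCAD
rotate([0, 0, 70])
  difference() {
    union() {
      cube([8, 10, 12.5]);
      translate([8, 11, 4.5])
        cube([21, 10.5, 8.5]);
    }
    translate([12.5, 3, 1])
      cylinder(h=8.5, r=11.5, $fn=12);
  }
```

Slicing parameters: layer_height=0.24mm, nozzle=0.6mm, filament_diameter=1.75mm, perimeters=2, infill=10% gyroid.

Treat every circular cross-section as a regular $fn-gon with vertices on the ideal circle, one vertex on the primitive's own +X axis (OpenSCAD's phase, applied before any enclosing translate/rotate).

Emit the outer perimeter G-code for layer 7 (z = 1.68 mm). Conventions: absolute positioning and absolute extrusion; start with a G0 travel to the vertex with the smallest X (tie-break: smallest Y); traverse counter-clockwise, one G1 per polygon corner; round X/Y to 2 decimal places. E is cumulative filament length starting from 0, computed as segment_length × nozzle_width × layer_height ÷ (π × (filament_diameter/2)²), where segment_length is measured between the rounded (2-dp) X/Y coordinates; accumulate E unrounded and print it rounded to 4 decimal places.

At z = 1.68 mm: the 8×10 cube contributes its full rectangle; the cube at (8, 11) is not intersected at this z (z outside [4.5, 13]); Taking the union: only the 8×10 cube is present, so the union is just that shape — 1 connected region; the cylinder at (12.5, 3): section is a regular 12-gon, circumradius r=11.5; After the difference (first − rest): starting from that combined region, the r=11.5 cylinder at (12.5, 3) partially overlaps it — only the 61.66 mm² overlap (of its 396.75 mm²) is removed, clipping the outline — 1 connected region; (rotated 70° about Z; rotation is an isometry so areas/perimeters/island counts are preserved). The outline is a single polygon with 6 vertices. Extrusion per mm of travel: 0.6 × 0.24 / (π × 0.875²) = 0.059868. Accumulating E over each segment gives final E = 1.5821.

G0 X-9.40 Y3.42 Z1.68
G1 X0.00 Y0.00 E0.5989
G1 X0.62 Y1.70 E0.7072
G1 X-2.48 Y1.97 E0.8935
G1 X-7.35 Y5.38 E1.2494
G1 X-8.10 Y6.98 E1.3552
G1 X-9.40 Y3.42 E1.5821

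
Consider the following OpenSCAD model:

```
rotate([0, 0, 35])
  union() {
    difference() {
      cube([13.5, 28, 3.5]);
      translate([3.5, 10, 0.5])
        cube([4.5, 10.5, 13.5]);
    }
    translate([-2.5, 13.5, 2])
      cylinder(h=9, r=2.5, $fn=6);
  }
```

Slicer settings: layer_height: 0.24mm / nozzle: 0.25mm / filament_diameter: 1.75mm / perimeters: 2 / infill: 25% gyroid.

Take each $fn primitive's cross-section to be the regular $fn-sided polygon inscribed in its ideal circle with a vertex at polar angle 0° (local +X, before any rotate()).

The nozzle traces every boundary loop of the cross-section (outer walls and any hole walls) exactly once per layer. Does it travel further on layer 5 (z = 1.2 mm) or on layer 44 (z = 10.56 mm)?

Layer 5 (z = 1.2): the cube (footprint 13.5×28) is included at this height (perimeter 83.00 mm); the cube at (3.5, 10) (footprint 4.5×10.5) is included at this height (perimeter 30.00 mm); Subtracting the remaining from the first: starting from the 13.5×28 cube, the 4.5×10.5 cube at (3.5, 10) lies wholly inside it (removes its full 47.25 mm² and its 30.00 mm outline becomes a hole wall) — boundary (outer + 1 inner loop) = 113.00 mm; the cylinder at (-2.5, 13.5) is not intersected at this z (z outside [2, 11]); Combining (union): only the result so far is present, so the union is just that shape — boundary (outer + 1 inner loop) = 113.00 mm; (rotated 35° about Z; rotation is an isometry so areas/perimeters/island counts are preserved). So its perimeter = 113.00 mm. Layer 44 (z = 10.56): the cube is absent (z outside [0, 3.5]); the 4.5×10.5 cube at (3.5, 10) contributes its full rectangle (perimeter 30.00 mm); Subtracting the remaining from the first: the first operand is absent here, so nothing remains; the cylinder at (-2.5, 13.5): section is a regular 6-gon, circumradius r=2.5 (perimeter = 2·6·2.500·sin(180°/6) = 15.00 mm); Taking the union: only the r=2.5 cylinder at (-2.5, 13.5) is present, so the union is just that shape — boundary = 15.00 mm; (rotated 35° about Z; rotation is an isometry so areas/perimeters/island counts are preserved). So its perimeter = 15.00 mm. Layer 5 is larger (113.00 vs 15.00 mm).

layer 5 (z = 1.2 mm)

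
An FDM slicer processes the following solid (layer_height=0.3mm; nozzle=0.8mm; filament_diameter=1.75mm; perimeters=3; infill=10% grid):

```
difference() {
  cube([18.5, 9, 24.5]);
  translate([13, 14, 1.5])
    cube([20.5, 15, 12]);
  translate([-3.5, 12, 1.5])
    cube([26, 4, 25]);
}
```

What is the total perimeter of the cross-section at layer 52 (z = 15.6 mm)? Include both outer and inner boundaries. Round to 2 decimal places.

55.00 mm

At z = 15.6 mm: the cube (footprint 18.5×9) is included at this height (perimeter 55.00 mm); the cube at (13, 14) does not reach this height (z outside [1.5, 13.5]); the 26×4 cube at (-3.5, 12) contributes its full rectangle (perimeter 60.00 mm); Subtracting the remaining from the first: starting from the 18.5×9 cube, the 26×4 cube at (-3.5, 12) misses the remaining region (no effect) — boundary = 55.00 mm. Overall, the cross-section is a single solid region. Total boundary length (outer) = 55.00 mm.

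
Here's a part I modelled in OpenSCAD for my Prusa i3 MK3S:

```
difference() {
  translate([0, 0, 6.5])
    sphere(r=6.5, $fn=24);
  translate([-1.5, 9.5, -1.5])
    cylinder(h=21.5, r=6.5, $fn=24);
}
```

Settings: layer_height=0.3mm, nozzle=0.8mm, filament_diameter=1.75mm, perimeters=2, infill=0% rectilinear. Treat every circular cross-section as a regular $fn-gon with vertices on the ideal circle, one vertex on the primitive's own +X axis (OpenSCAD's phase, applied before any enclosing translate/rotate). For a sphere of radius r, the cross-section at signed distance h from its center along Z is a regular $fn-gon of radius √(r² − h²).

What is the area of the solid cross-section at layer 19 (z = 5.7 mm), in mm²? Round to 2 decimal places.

At z = 5.7 mm: the r=6.5 sphere slices to a regular 24-gon of circumradius 6.451 (√(r²−h²) with h=0.8 from center) (area = (24/2)·6.451²·sin(360°/24) = 129.23 mm²); the r=6.5 cylinder at (-1.5, 9.5) gives a regular 24-gon of circumradius 6.5 (constant along its height) (area = (24/2)·6.500²·sin(360°/24) = 131.22 mm²); Taking the first minus the rest: starting from the r=6.5 sphere (129.23 mm²), the r=6.5 cylinder at (-1.5, 9.5) partially overlaps it — only the 19.15 mm² overlap (of its 131.22 mm²) is removed, clipping the outline — area = 110.08 mm². Overall, the cross-section is a single solid region. Net area = 110.08 mm².

110.08 mm²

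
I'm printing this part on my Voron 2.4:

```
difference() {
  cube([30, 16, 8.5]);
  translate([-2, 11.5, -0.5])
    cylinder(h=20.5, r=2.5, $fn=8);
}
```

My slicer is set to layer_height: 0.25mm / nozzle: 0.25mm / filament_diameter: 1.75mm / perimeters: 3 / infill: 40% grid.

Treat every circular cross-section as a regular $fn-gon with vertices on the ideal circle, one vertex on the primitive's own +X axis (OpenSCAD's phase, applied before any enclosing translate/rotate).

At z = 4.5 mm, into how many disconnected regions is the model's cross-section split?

At z = 4.5 mm: the cube (footprint 30×16) is included at this height; the r=2.5 cylinder at (-2, 11.5) gives a regular 8-gon of circumradius 2.5 (constant along its height); Subtracting the remaining from the first: starting from the 30×16 cube, the r=2.5 cylinder at (-2, 11.5) partially overlaps it — only the 0.60 mm² overlap (of its 17.68 mm²) is removed, clipping the outline — 1 connected region. The result has 1 disconnected region.

1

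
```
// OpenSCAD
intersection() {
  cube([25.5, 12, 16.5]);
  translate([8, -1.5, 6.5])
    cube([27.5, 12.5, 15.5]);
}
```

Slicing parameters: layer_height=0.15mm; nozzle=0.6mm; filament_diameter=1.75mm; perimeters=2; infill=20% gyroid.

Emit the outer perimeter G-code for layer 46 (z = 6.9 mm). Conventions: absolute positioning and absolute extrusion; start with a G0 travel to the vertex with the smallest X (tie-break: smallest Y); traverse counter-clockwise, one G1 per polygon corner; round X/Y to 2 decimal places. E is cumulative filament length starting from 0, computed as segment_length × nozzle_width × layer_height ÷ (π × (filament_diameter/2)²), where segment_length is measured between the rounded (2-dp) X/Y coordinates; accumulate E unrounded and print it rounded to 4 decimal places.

At z = 6.9 mm: the 25.5×12 cube contributes its full rectangle; the cube at (8, -1.5) (footprint 27.5×12.5) is included at this height; After intersecting: the 27.5×12.5 cube at (8, -1.5) partially overlaps the 25.5×12 cube; clipping to the common part keeps 192.50 mm² — 1 connected region. The outline is a single polygon with 4 vertices. Extrusion per mm of travel: 0.6 × 0.15 / (π × 0.875²) = 0.037418. Accumulating E over each segment gives final E = 2.1328.

G0 X8.00 Y0.00 Z6.90
G1 X25.50 Y0.00 E0.6548
G1 X25.50 Y11.00 E1.0664
G1 X8.00 Y11.00 E1.7212
G1 X8.00 Y0.00 E2.1328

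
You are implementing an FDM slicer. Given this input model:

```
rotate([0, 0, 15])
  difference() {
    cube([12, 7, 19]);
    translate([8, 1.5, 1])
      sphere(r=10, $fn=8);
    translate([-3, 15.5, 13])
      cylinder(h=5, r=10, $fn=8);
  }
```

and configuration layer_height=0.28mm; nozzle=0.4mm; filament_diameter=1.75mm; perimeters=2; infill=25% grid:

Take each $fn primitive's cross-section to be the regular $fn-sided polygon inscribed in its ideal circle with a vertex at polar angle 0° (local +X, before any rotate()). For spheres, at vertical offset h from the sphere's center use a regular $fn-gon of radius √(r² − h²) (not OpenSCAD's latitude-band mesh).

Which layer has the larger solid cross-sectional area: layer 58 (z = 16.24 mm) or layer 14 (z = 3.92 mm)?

layer 58 (z = 16.24 mm)

Layer 58 (z = 16.24): the cube is present — its section is the full 12×7 rectangle (area 84.00 mm²); the sphere at (8, 1.5) does not reach this height (|z−center|=15.240 > r=10); the r=10 cylinder at (-3, 15.5) gives a regular 8-gon of circumradius 10 (constant along its height) (area = (8/2)·10.000²·sin(360°/8) = 282.84 mm²); After the difference (first − rest): starting from the 12×7 cube (84.00 mm²), the r=10 cylinder at (-3, 15.5) partially overlaps it — only the 0.08 mm² overlap (of its 282.84 mm²) is removed, clipping the outline — area = 83.92 mm²; (whole slice rotated 15° about Z — lengths, areas and connectivity unchanged). So its area = 83.92 mm². Layer 14 (z = 3.92): the 12×7 cube contributes its full rectangle (area 84.00 mm²); the sphere at (8, 1.5): section is a regular 8-gon, circumradius = √(r²−h²) = √(10²−2.92²) = 9.564 (area = (8/2)·9.564²·sin(360°/8) = 258.73 mm²); the cylinder at (-3, 15.5) does not reach this height (z outside [13, 18]); Subtracting the remaining from the first: starting from the 12×7 cube (84.00 mm²), the r=10 sphere at (8, 1.5) partially overlaps it — only the 83.38 mm² overlap (of its 258.73 mm²) is removed, clipping the outline — area = 0.62 mm²; (rotated 15° about Z; rotation is an isometry so areas/perimeters/island counts are preserved). So its area = 0.62 mm². Layer 58 is larger (83.92 vs 0.62 mm²).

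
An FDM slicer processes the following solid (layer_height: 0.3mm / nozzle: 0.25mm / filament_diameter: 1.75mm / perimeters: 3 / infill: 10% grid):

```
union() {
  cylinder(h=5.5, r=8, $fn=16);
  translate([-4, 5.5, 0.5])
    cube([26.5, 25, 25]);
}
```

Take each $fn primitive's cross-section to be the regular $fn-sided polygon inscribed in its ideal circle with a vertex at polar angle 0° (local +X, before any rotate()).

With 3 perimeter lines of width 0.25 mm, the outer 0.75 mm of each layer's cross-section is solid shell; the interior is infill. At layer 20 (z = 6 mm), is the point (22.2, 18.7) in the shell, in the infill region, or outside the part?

At z = 6 mm: the cylinder is not intersected at this z (z outside [0, 5.5]); the cube at (-4, 5.5) is present — its section is the full 26.5×25 rectangle; Merging all regions: only the 26.5×25 cube at (-4, 5.5) is present, so the union is just that shape — 1 connected region. Overall, the cross-section is a single solid region. The nearest boundary edge runs (22.50, 5.50)→(22.50, 30.50); distance from the point to it = 0.30 mm. The point is inside the cross-section, 0.30 mm from the nearest boundary — within the 0.75 mm shell band (3 × 0.25).

shell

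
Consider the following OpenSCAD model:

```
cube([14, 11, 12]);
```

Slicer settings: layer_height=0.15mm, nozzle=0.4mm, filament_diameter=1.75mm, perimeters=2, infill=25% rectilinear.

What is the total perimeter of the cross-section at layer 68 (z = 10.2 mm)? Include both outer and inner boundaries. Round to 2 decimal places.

50.00 mm

At z = 10.2 mm: the 14×11 cube contributes its full rectangle (perimeter 50.00 mm). Overall, the cross-section is a single solid region. Total boundary length (outer) = 50.00 mm.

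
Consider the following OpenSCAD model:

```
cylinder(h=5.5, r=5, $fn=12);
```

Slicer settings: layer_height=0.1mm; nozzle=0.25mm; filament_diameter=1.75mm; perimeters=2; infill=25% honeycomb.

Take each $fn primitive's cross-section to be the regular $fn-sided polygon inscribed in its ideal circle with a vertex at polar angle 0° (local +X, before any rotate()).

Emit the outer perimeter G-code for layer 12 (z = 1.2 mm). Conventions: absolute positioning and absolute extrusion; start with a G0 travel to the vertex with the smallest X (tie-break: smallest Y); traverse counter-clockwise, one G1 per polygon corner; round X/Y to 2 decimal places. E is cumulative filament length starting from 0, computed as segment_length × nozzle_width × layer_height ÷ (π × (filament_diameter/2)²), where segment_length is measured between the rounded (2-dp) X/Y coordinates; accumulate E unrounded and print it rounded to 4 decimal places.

G0 X-5.00 Y0.00 Z1.20
G1 X-4.33 Y-2.50 E0.0269
G1 X-2.50 Y-4.33 E0.0538
G1 X0.00 Y-5.00 E0.0807
G1 X2.50 Y-4.33 E0.1076
G1 X4.33 Y-2.50 E0.1345
G1 X5.00 Y0.00 E0.1614
G1 X4.33 Y2.50 E0.1883
G1 X2.50 Y4.33 E0.2152
G1 X0.00 Y5.00 E0.2421
G1 X-2.50 Y4.33 E0.2690
G1 X-4.33 Y2.50 E0.2959
G1 X-5.00 Y0.00 E0.3228

At z = 1.2 mm: the r=5 cylinder gives a regular 12-gon of circumradius 5 (constant along its height). The outline is a single polygon with 12 vertices. Extrusion per mm of travel: 0.25 × 0.1 / (π × 0.875²) = 0.010394. Accumulating E over each segment gives final E = 0.3228.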